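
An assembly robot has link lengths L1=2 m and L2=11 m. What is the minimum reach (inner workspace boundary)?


Given: L1 = 2 m, L2 = 11 m
For a 2-link planar arm, min reach = |L1 - L2| (second link folded back)
Min reach = |2 - 11|
Min reach = 9 m

9 m


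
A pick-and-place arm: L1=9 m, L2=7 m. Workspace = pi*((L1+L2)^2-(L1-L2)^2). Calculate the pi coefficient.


Given: L1 = 9, L2 = 7
(L1+L2)^2 = (16)^2 = 256
(L1-L2)^2 = (2)^2 = 4
Difference = 256 - 4 = 252
This equals 4*L1*L2 = 4*9*7 = 252
Workspace area = 252*pi

252


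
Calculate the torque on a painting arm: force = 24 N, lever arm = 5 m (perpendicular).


Given: F = 24 N, r = 5 m, angle = 90 deg (perpendicular)
Using tau = F * r * sin(90)
sin(90) = 1
tau = 24 * 5 * 1
tau = 120 Nm

120 Nm


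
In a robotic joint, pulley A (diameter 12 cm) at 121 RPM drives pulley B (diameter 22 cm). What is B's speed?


Given: D1 = 12 cm, w1 = 121 RPM, D2 = 22 cm
Using D1*w1 = D2*w2
w2 = D1*w1 / D2
w2 = 12*121 / 22
w2 = 1452 / 22
w2 = 66 RPM

66 RPM


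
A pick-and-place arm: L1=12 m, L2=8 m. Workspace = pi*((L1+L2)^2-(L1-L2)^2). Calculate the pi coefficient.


Given: L1 = 12, L2 = 8
(L1+L2)^2 = (20)^2 = 400
(L1-L2)^2 = (4)^2 = 16
Difference = 400 - 16 = 384
This equals 4*L1*L2 = 4*12*8 = 384
Workspace area = 384*pi

384


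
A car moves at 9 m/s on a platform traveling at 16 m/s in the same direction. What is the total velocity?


Given: object velocity = 9 m/s, platform velocity = 16 m/s (same direction)
Using classical velocity addition: v_total = v_object + v_platform
v_total = 9 + 16
v_total = 25 m/s

25 m/s


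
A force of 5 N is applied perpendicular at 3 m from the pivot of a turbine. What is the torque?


Given: F = 5 N, r = 3 m, angle = 90 deg (perpendicular)
Using tau = F * r * sin(90)
sin(90) = 1
tau = 5 * 3 * 1
tau = 15 Nm

15 Nm


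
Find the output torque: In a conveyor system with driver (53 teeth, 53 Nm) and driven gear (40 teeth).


Given: N1 = 53, N2 = 40, T1 = 53 Nm
Using T2/T1 = N2/N1
T2 = T1 * N2 / N1
T2 = 53 * 40 / 53
T2 = 2120 / 53
T2 = 40 Nm

40 Nm


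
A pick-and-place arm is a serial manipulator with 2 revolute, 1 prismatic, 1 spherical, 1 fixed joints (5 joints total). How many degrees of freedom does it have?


Given: serial robot with 2 revolute, 1 prismatic, 1 spherical, 1 fixed joints
DOF contribution per joint type: revolute=1, prismatic=1, spherical=3, fixed=0
DOF = 2*1 + 1*1 + 1*3 + 1*0
DOF = 6

6


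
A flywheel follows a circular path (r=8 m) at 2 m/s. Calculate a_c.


Given: v = 2 m/s, r = 8 m
Using a_c = v^2 / r
a_c = 2^2 / 8
a_c = 4 / 8
a_c = 1/2 m/s^2

1/2 m/s^2


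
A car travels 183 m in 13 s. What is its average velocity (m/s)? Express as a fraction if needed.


Given: distance d = 183 m, time t = 13 s
Using v = d / t
v = 183 / 13
v = 183/13 m/s

183/13 m/s


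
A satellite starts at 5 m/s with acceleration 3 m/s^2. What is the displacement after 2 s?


Given: v0 = 5 m/s, a = 3 m/s^2, t = 2 s
Using s = v0*t + (1/2)*a*t^2
s = 5*2 + (1/2)*3*2^2
s = 10 + (1/2)*12
s = 10 + 6
s = 16

16 m


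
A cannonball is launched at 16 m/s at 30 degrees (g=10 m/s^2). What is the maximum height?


Given: v0 = 16 m/s, theta = 30 deg, g = 10 m/s^2
sin^2(30) = 1/4
Using H = v0^2 * sin^2(theta) / (2*g)
H = 16^2 * 1/4 / (2*10)
H = 256 * 1/4 / 20
H = 64 / 20
H = 16/5 m

16/5 m


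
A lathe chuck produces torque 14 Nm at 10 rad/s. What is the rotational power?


Given: tau = 14 Nm, omega = 10 rad/s
Using P = tau * omega
P = 14 * 10
P = 140 W

140 W


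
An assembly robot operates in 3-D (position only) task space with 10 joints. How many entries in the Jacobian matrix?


Given: task space dimension = 3, joints = 10
Jacobian is a 3 x 10 matrix
Total entries = rows * columns
Total = 3 * 10
Total = 30

30


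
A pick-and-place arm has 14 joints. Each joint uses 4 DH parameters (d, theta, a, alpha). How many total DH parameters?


Given: 14 joints, 4 DH parameters per joint (d, theta, a, alpha)
Total DH parameters = number_of_joints * 4
Total = 14 * 4
Total = 56

56


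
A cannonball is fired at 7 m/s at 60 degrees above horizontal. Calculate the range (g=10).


Given: v0 = 7 m/s, theta = 60 deg, g = 10 m/s^2
sin(2*60) = sin(120) = sqrt(3)/2
Using R = v0^2 * sin(2*theta) / g
R = 7^2 * (sqrt(3)/2) / 10
R = 49 * sqrt(3) / 20
R = 49/20*sqrt(3) m

49/20*sqrt(3) m


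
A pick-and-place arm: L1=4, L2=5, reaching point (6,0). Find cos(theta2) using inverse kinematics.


Given: L1 = 4, L2 = 5, target (x, y) = (6, 0)
Using cos(theta2) = (x^2 + y^2 - L1^2 - L2^2) / (2*L1*L2)
x^2 + y^2 = 6^2 + 0 = 36
L1^2 + L2^2 = 16 + 25 = 41
Numerator = 36 - 41 = -5
Denominator = 2*4*5 = 40
cos(theta2) = -5/40 = -1/8

-1/8


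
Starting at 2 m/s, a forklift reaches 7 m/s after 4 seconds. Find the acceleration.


Given: initial velocity v0 = 2 m/s, final velocity v = 7 m/s, time t = 4 s
Using a = (v - v0) / t
a = (7 - 2) / 4
a = 5 / 4
a = 5/4 m/s^2

5/4 m/s^2


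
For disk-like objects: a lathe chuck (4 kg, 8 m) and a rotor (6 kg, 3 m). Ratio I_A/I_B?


Given: M1=4 kg, R1=8 m, M2=6 kg, R2=3 m
For a disk: I = (1/2)*M*R^2, so I_A/I_B = (M1*R1^2)/(M2*R2^2)
M1*R1^2 = 4*64 = 256
M2*R2^2 = 6*9 = 54
I_A/I_B = 256/54 = 128/27

128/27


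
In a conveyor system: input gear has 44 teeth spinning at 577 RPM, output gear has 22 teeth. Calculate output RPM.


Given: N1 = 44 teeth, w1 = 577 RPM, N2 = 22 teeth
Using N1*w1 = N2*w2
w2 = N1*w1 / N2
w2 = 44*577 / 22
w2 = 25388 / 22
w2 = 1154 RPM

1154 RPM


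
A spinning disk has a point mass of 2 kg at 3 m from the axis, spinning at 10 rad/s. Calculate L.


Given: m = 2 kg, r = 3 m, omega = 10 rad/s
For a point mass: I = m*r^2
I = 2*3^2 = 2*9 = 18
L = I*omega = 18*10
L = 180 kg*m^2/s

180 kg*m^2/s


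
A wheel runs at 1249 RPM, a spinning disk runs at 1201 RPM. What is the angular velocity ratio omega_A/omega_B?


Given: RPM_A = 1249, RPM_B = 1201
omega = 2*pi*RPM/60, so omega_A/omega_B = RPM_A / RPM_B
omega_A/omega_B = 1249 / 1201
omega_A/omega_B = 1249/1201

1249/1201


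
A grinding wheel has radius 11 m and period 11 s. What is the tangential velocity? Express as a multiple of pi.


Given: radius r = 11 m, period T = 11 s
Using v = 2*pi*r / T
v = 2*pi*11 / 11
v = 22*pi / 11
v = 2*pi m/s

2*pi m/s


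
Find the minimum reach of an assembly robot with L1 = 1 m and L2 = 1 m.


Given: L1 = 1 m, L2 = 1 m
For a 2-link planar arm, min reach = |L1 - L2| (second link folded back)
Min reach = |1 - 1|
Min reach = 0 m

0 m


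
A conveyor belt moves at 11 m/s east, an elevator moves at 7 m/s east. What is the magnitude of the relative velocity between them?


Given: v_A = 11 m/s east, v_B = 7 m/s east
Both move in the same direction; relative speed = |v_A - v_B|
|11 - 7| = |4|
= 4 m/s

4 m/s


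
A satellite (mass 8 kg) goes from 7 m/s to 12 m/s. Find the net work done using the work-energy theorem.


Given: m = 8 kg, v0 = 7 m/s, v = 12 m/s
Using W = (1/2)*m*(v^2 - v0^2)
v^2 = 12^2 = 144
v0^2 = 7^2 = 49
v^2 - v0^2 = 144 - 49 = 95
W = (1/2)*8*95 = 380 J

380 J


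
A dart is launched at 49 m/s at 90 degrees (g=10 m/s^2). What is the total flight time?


Given: v0 = 49 m/s, theta = 90 deg, g = 10 m/s^2
sin(90) = 1
Using T = 2*v0*sin(theta) / g
T = 2*49*1 / 10
T = 98 / 10
T = 49/5 s

49/5 s


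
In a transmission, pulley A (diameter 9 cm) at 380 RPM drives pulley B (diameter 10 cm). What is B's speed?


Given: D1 = 9 cm, w1 = 380 RPM, D2 = 10 cm
Using D1*w1 = D2*w2
w2 = D1*w1 / D2
w2 = 9*380 / 10
w2 = 3420 / 10
w2 = 342 RPM

342 RPM


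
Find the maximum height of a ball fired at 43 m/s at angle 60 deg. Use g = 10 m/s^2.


Given: v0 = 43 m/s, theta = 60 deg, g = 10 m/s^2
sin^2(60) = 3/4
Using H = v0^2 * sin^2(theta) / (2*g)
H = 43^2 * 3/4 / (2*10)
H = 1849 * 3/4 / 20
H = 5547/4 / 20
H = 5547/80 m

5547/80 m


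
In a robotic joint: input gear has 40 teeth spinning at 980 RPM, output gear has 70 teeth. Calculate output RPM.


Given: N1 = 40 teeth, w1 = 980 RPM, N2 = 70 teeth
Using N1*w1 = N2*w2
w2 = N1*w1 / N2
w2 = 40*980 / 70
w2 = 39200 / 70
w2 = 560 RPM

560 RPM


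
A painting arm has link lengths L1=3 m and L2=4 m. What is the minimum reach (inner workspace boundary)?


Given: L1 = 3 m, L2 = 4 m
For a 2-link planar arm, min reach = |L1 - L2| (second link folded back)
Min reach = |3 - 4|
Min reach = 1 m

1 m


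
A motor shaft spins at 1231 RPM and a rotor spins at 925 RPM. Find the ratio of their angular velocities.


Given: RPM_A = 1231, RPM_B = 925
omega = 2*pi*RPM/60, so omega_A/omega_B = RPM_A / RPM_B
omega_A/omega_B = 1231 / 925
omega_A/omega_B = 1231/925

1231/925


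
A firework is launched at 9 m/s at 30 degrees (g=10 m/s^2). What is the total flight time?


Given: v0 = 9 m/s, theta = 30 deg, g = 10 m/s^2
sin(30) = 1/2
Using T = 2*v0*sin(theta) / g
T = 2*9*1/2 / 10
T = 9 / 10
T = 9/10 s

9/10 s


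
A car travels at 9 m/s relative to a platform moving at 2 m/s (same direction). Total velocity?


Given: object velocity = 9 m/s, platform velocity = 2 m/s (same direction)
Using classical velocity addition: v_total = v_object + v_platform
v_total = 9 + 2
v_total = 11 m/s

11 m/s


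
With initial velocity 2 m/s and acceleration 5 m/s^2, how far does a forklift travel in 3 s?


Given: v0 = 2 m/s, a = 5 m/s^2, t = 3 s
Using s = v0*t + (1/2)*a*t^2
s = 2*3 + (1/2)*5*3^2
s = 6 + (1/2)*45
s = 6 + 45/2
s = 57/2

57/2 m


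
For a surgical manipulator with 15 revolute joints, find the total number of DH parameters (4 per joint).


Given: 15 joints, 4 DH parameters per joint (d, theta, a, alpha)
Total DH parameters = number_of_joints * 4
Total = 15 * 4
Total = 60

60


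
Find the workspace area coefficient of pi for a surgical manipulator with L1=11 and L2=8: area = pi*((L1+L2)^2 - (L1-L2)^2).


Given: L1 = 11, L2 = 8
(L1+L2)^2 = (19)^2 = 361
(L1-L2)^2 = (3)^2 = 9
Difference = 361 - 9 = 352
This equals 4*L1*L2 = 4*11*8 = 352
Workspace area = 352*pi

352


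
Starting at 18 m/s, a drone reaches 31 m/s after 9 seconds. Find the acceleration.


Given: initial velocity v0 = 18 m/s, final velocity v = 31 m/s, time t = 9 s
Using a = (v - v0) / t
a = (31 - 18) / 9
a = 13 / 9
a = 13/9 m/s^2

13/9 m/s^2


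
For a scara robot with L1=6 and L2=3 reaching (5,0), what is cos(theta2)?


Given: L1 = 6, L2 = 3, target (x, y) = (5, 0)
Using cos(theta2) = (x^2 + y^2 - L1^2 - L2^2) / (2*L1*L2)
x^2 + y^2 = 5^2 + 0 = 25
L1^2 + L2^2 = 36 + 9 = 45
Numerator = 25 - 45 = -20
Denominator = 2*6*3 = 36
cos(theta2) = -20/36 = -5/9

-5/9


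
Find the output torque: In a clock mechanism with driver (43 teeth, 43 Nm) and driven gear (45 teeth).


Given: N1 = 43, N2 = 45, T1 = 43 Nm
Using T2/T1 = N2/N1
T2 = T1 * N2 / N1
T2 = 43 * 45 / 43
T2 = 1935 / 43
T2 = 45 Nm

45 Nm


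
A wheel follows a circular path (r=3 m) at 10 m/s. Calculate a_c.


Given: v = 10 m/s, r = 3 m
Using a_c = v^2 / r
a_c = 10^2 / 3
a_c = 100 / 3
a_c = 100/3 m/s^2

100/3 m/s^2


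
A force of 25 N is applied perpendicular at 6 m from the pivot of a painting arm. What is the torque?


Given: F = 25 N, r = 6 m, angle = 90 deg (perpendicular)
Using tau = F * r * sin(90)
sin(90) = 1
tau = 25 * 6 * 1
tau = 150 Nm

150 Nm


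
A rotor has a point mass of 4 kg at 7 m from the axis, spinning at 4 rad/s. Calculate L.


Given: m = 4 kg, r = 7 m, omega = 4 rad/s
For a point mass: I = m*r^2
I = 4*7^2 = 4*49 = 196
L = I*omega = 196*4
L = 784 kg*m^2/s

784 kg*m^2/s


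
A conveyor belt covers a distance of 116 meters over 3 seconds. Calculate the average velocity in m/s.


Given: distance d = 116 m, time t = 3 s
Using v = d / t
v = 116 / 3
v = 116/3 m/s

116/3 m/s


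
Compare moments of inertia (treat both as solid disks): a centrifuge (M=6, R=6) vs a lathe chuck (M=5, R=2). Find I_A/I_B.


Given: M1=6 kg, R1=6 m, M2=5 kg, R2=2 m
For a disk: I = (1/2)*M*R^2, so I_A/I_B = (M1*R1^2)/(M2*R2^2)
M1*R1^2 = 6*36 = 216
M2*R2^2 = 5*4 = 20
I_A/I_B = 216/20 = 54/5

54/5


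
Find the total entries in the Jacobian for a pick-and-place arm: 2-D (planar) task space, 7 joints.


Given: task space dimension = 2, joints = 7
Jacobian is a 2 x 7 matrix
Total entries = rows * columns
Total = 2 * 7
Total = 14

14


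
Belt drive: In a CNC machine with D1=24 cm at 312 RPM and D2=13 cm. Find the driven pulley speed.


Given: D1 = 24 cm, w1 = 312 RPM, D2 = 13 cm
Using D1*w1 = D2*w2
w2 = D1*w1 / D2
w2 = 24*312 / 13
w2 = 7488 / 13
w2 = 576 RPM

576 RPM


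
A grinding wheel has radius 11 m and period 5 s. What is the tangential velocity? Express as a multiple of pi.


Given: radius r = 11 m, period T = 5 s
Using v = 2*pi*r / T
v = 2*pi*11 / 5
v = 22*pi / 5
v = 22/5*pi m/s

22/5*pi m/s


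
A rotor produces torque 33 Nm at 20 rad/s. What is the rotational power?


Given: tau = 33 Nm, omega = 20 rad/s
Using P = tau * omega
P = 33 * 20
P = 660 W

660 W


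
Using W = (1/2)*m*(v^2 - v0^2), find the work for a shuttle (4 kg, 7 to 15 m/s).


Given: m = 4 kg, v0 = 7 m/s, v = 15 m/s
Using W = (1/2)*m*(v^2 - v0^2)
v^2 = 15^2 = 225
v0^2 = 7^2 = 49
v^2 - v0^2 = 225 - 49 = 176
W = (1/2)*4*176 = 352 J

352 J


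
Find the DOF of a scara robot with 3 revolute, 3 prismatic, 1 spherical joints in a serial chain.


Given: serial robot with 3 revolute, 3 prismatic, 1 spherical joints
DOF contribution per joint type: revolute=1, prismatic=1, spherical=3, fixed=0
DOF = 3*1 + 3*1 + 1*3
DOF = 9

9


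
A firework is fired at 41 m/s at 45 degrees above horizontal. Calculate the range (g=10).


Given: v0 = 41 m/s, theta = 45 deg, g = 10 m/s^2
sin(2*45) = sin(90) = 1
Using R = v0^2 * sin(2*theta) / g
R = 41^2 * 1 / 10
R = 1681 / 10
R = 1681/10 m

1681/10 m


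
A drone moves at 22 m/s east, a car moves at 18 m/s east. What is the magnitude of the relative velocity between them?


Given: v_A = 22 m/s east, v_B = 18 m/s east
Both move in the same direction; relative speed = |v_A - v_B|
|22 - 18| = |4|
= 4 m/s

4 m/s


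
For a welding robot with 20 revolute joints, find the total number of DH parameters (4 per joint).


Given: 20 joints, 4 DH parameters per joint (d, theta, a, alpha)
Total DH parameters = number_of_joints * 4
Total = 20 * 4
Total = 80

80


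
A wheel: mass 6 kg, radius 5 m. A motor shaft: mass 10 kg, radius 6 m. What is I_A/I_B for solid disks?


Given: M1=6 kg, R1=5 m, M2=10 kg, R2=6 m
For a disk: I = (1/2)*M*R^2, so I_A/I_B = (M1*R1^2)/(M2*R2^2)
M1*R1^2 = 6*25 = 150
M2*R2^2 = 10*36 = 360
I_A/I_B = 150/360 = 5/12

5/12


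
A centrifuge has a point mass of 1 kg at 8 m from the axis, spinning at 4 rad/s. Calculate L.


Given: m = 1 kg, r = 8 m, omega = 4 rad/s
For a point mass: I = m*r^2
I = 1*8^2 = 1*64 = 64
L = I*omega = 64*4
L = 256 kg*m^2/s

256 kg*m^2/s


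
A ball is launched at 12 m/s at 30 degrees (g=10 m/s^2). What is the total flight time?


Given: v0 = 12 m/s, theta = 30 deg, g = 10 m/s^2
sin(30) = 1/2
Using T = 2*v0*sin(theta) / g
T = 2*12*1/2 / 10
T = 12 / 10
T = 6/5 s

6/5 s


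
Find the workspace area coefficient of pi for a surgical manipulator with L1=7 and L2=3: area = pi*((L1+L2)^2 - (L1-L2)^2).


Given: L1 = 7, L2 = 3
(L1+L2)^2 = (10)^2 = 100
(L1-L2)^2 = (4)^2 = 16
Difference = 100 - 16 = 84
This equals 4*L1*L2 = 4*7*3 = 84
Workspace area = 84*pi

84


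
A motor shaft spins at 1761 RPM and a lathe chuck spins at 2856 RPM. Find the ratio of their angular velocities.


Given: RPM_A = 1761, RPM_B = 2856
omega = 2*pi*RPM/60, so omega_A/omega_B = RPM_A / RPM_B
omega_A/omega_B = 1761 / 2856
omega_A/omega_B = 587/952

587/952


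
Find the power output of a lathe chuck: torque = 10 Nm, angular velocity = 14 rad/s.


Given: tau = 10 Nm, omega = 14 rad/s
Using P = tau * omega
P = 10 * 14
P = 140 W

140 W


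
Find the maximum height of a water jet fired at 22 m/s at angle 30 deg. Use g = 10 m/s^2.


Given: v0 = 22 m/s, theta = 30 deg, g = 10 m/s^2
sin^2(30) = 1/4
Using H = v0^2 * sin^2(theta) / (2*g)
H = 22^2 * 1/4 / (2*10)
H = 484 * 1/4 / 20
H = 121 / 20
H = 121/20 m

121/20 m


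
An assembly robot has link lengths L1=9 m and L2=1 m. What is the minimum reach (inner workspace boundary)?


Given: L1 = 9 m, L2 = 1 m
For a 2-link planar arm, min reach = |L1 - L2| (second link folded back)
Min reach = |9 - 1|
Min reach = 8 m

8 m


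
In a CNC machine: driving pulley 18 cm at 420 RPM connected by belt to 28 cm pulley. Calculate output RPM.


Given: D1 = 18 cm, w1 = 420 RPM, D2 = 28 cm
Using D1*w1 = D2*w2
w2 = D1*w1 / D2
w2 = 18*420 / 28
w2 = 7560 / 28
w2 = 270 RPM

270 RPM


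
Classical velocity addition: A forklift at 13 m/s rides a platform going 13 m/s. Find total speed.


Given: object velocity = 13 m/s, platform velocity = 13 m/s (same direction)
Using classical velocity addition: v_total = v_object + v_platform
v_total = 13 + 13
v_total = 26 m/s

26 m/s


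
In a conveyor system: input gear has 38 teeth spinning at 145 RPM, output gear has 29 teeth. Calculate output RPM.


Given: N1 = 38 teeth, w1 = 145 RPM, N2 = 29 teeth
Using N1*w1 = N2*w2
w2 = N1*w1 / N2
w2 = 38*145 / 29
w2 = 5510 / 29
w2 = 190 RPM

190 RPM


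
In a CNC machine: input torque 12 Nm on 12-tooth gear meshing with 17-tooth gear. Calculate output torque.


Given: N1 = 12, N2 = 17, T1 = 12 Nm
Using T2/T1 = N2/N1
T2 = T1 * N2 / N1
T2 = 12 * 17 / 12
T2 = 204 / 12
T2 = 17 Nm

17 Nm


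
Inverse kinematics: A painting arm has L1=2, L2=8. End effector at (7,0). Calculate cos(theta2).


Given: L1 = 2, L2 = 8, target (x, y) = (7, 0)
Using cos(theta2) = (x^2 + y^2 - L1^2 - L2^2) / (2*L1*L2)
x^2 + y^2 = 7^2 + 0 = 49
L1^2 + L2^2 = 4 + 64 = 68
Numerator = 49 - 68 = -19
Denominator = 2*2*8 = 32
cos(theta2) = -19/32 = -19/32

-19/32


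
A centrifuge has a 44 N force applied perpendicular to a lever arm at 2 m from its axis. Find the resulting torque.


Given: F = 44 N, r = 2 m, angle = 90 deg (perpendicular)
Using tau = F * r * sin(90)
sin(90) = 1
tau = 44 * 2 * 1
tau = 88 Nm

88 Nm


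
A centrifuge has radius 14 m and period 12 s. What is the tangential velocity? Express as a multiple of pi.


Given: radius r = 14 m, period T = 12 s
Using v = 2*pi*r / T
v = 2*pi*14 / 12
v = 28*pi / 12
v = 7/3*pi m/s

7/3*pi m/s


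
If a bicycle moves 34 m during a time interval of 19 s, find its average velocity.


Given: distance d = 34 m, time t = 19 s
Using v = d / t
v = 34 / 19
v = 34/19 m/s

34/19 m/s


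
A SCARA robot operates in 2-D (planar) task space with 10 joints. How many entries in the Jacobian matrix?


Given: task space dimension = 2, joints = 10
Jacobian is a 2 x 10 matrix
Total entries = rows * columns
Total = 2 * 10
Total = 20

20


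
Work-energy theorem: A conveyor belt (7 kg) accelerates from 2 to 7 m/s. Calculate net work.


Given: m = 7 kg, v0 = 2 m/s, v = 7 m/s
Using W = (1/2)*m*(v^2 - v0^2)
v^2 = 7^2 = 49
v0^2 = 2^2 = 4
v^2 - v0^2 = 49 - 4 = 45
W = (1/2)*7*45 = 315/2 J

315/2 J


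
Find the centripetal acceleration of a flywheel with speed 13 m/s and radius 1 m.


Given: v = 13 m/s, r = 1 m
Using a_c = v^2 / r
a_c = 13^2 / 1
a_c = 169 / 1
a_c = 169 m/s^2

169 m/s^2


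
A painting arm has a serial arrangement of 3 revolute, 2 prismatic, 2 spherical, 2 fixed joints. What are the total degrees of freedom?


Given: serial robot with 3 revolute, 2 prismatic, 2 spherical, 2 fixed joints
DOF contribution per joint type: revolute=1, prismatic=1, spherical=3, fixed=0
DOF = 3*1 + 2*1 + 2*3 + 2*0
DOF = 11

11


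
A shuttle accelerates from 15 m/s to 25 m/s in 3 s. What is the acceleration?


Given: initial velocity v0 = 15 m/s, final velocity v = 25 m/s, time t = 3 s
Using a = (v - v0) / t
a = (25 - 15) / 3
a = 10 / 3
a = 10/3 m/s^2

10/3 m/s^2


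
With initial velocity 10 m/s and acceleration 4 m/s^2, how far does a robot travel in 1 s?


Given: v0 = 10 m/s, a = 4 m/s^2, t = 1 s
Using s = v0*t + (1/2)*a*t^2
s = 10*1 + (1/2)*4*1^2
s = 10 + (1/2)*4
s = 10 + 2
s = 12

12 m


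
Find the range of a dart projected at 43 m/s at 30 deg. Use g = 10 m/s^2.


Given: v0 = 43 m/s, theta = 30 deg, g = 10 m/s^2
sin(2*30) = sin(60) = sqrt(3)/2
Using R = v0^2 * sin(2*theta) / g
R = 43^2 * (sqrt(3)/2) / 10
R = 1849 * sqrt(3) / 20
R = 1849/20*sqrt(3) m

1849/20*sqrt(3) m


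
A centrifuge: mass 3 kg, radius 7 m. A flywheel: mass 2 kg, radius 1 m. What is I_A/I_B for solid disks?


Given: M1=3 kg, R1=7 m, M2=2 kg, R2=1 m
For a disk: I = (1/2)*M*R^2, so I_A/I_B = (M1*R1^2)/(M2*R2^2)
M1*R1^2 = 3*49 = 147
M2*R2^2 = 2*1 = 2
I_A/I_B = 147/2 = 147/2

147/2


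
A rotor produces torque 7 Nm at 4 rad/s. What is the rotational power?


Given: tau = 7 Nm, omega = 4 rad/s
Using P = tau * omega
P = 7 * 4
P = 28 W

28 W


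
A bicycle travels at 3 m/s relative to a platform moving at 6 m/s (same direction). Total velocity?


Given: object velocity = 3 m/s, platform velocity = 6 m/s (same direction)
Using classical velocity addition: v_total = v_object + v_platform
v_total = 3 + 6
v_total = 9 m/s

9 m/s


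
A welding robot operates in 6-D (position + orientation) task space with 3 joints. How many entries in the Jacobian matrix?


Given: task space dimension = 6, joints = 3
Jacobian is a 6 x 3 matrix
Total entries = rows * columns
Total = 6 * 3
Total = 18

18


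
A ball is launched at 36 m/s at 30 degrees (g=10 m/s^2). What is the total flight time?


Given: v0 = 36 m/s, theta = 30 deg, g = 10 m/s^2
sin(30) = 1/2
Using T = 2*v0*sin(theta) / g
T = 2*36*1/2 / 10
T = 36 / 10
T = 18/5 s

18/5 s


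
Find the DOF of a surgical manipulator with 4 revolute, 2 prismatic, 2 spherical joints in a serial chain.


Given: serial robot with 4 revolute, 2 prismatic, 2 spherical joints
DOF contribution per joint type: revolute=1, prismatic=1, spherical=3, fixed=0
DOF = 4*1 + 2*1 + 2*3
DOF = 12

12


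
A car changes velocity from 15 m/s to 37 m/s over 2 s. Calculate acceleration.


Given: initial velocity v0 = 15 m/s, final velocity v = 37 m/s, time t = 2 s
Using a = (v - v0) / t
a = (37 - 15) / 2
a = 22 / 2
a = 11 m/s^2

11 m/s^2


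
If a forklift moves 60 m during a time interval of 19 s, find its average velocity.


Given: distance d = 60 m, time t = 19 s
Using v = d / t
v = 60 / 19
v = 60/19 m/s

60/19 m/s


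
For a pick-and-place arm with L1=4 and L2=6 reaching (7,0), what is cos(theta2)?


Given: L1 = 4, L2 = 6, target (x, y) = (7, 0)
Using cos(theta2) = (x^2 + y^2 - L1^2 - L2^2) / (2*L1*L2)
x^2 + y^2 = 7^2 + 0 = 49
L1^2 + L2^2 = 16 + 36 = 52
Numerator = 49 - 52 = -3
Denominator = 2*4*6 = 48
cos(theta2) = -3/48 = -1/16

-1/16


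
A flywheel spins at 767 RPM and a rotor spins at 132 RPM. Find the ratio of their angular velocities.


Given: RPM_A = 767, RPM_B = 132
omega = 2*pi*RPM/60, so omega_A/omega_B = RPM_A / RPM_B
omega_A/omega_B = 767 / 132
omega_A/omega_B = 767/132

767/132


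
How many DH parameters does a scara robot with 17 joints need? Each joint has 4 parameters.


Given: 17 joints, 4 DH parameters per joint (d, theta, a, alpha)
Total DH parameters = number_of_joints * 4
Total = 17 * 4
Total = 68

68


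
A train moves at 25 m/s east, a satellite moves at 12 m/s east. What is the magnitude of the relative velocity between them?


Given: v_A = 25 m/s east, v_B = 12 m/s east
Both move in the same direction; relative speed = |v_A - v_B|
|25 - 12| = |13|
= 13 m/s

13 m/s


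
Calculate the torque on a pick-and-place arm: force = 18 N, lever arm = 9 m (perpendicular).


Given: F = 18 N, r = 9 m, angle = 90 deg (perpendicular)
Using tau = F * r * sin(90)
sin(90) = 1
tau = 18 * 9 * 1
tau = 162 Nm

162 Nm


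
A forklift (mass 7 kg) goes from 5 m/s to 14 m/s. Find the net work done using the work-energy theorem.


Given: m = 7 kg, v0 = 5 m/s, v = 14 m/s
Using W = (1/2)*m*(v^2 - v0^2)
v^2 = 14^2 = 196
v0^2 = 5^2 = 25
v^2 - v0^2 = 196 - 25 = 171
W = (1/2)*7*171 = 1197/2 J

1197/2 J


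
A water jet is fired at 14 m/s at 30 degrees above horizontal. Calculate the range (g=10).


Given: v0 = 14 m/s, theta = 30 deg, g = 10 m/s^2
sin(2*30) = sin(60) = sqrt(3)/2
Using R = v0^2 * sin(2*theta) / g
R = 14^2 * (sqrt(3)/2) / 10
R = 196 * sqrt(3) / 20
R = 49/5*sqrt(3) m

49/5*sqrt(3) m


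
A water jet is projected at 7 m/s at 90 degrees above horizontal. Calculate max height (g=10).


Given: v0 = 7 m/s, theta = 90 deg, g = 10 m/s^2
sin^2(90) = 1
Using H = v0^2 * sin^2(theta) / (2*g)
H = 7^2 * 1 / (2*10)
H = 49 * 1 / 20
H = 49 / 20
H = 49/20 m

49/20 m


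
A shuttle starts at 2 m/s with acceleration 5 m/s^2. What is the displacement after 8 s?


Given: v0 = 2 m/s, a = 5 m/s^2, t = 8 s
Using s = v0*t + (1/2)*a*t^2
s = 2*8 + (1/2)*5*8^2
s = 16 + (1/2)*320
s = 16 + 160
s = 176

176 m


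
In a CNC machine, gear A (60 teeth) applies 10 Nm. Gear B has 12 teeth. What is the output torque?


Given: N1 = 60, N2 = 12, T1 = 10 Nm
Using T2/T1 = N2/N1
T2 = T1 * N2 / N1
T2 = 10 * 12 / 60
T2 = 120 / 60
T2 = 2 Nm

2 Nm


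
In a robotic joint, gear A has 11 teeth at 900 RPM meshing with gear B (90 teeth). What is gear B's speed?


Given: N1 = 11 teeth, w1 = 900 RPM, N2 = 90 teeth
Using N1*w1 = N2*w2
w2 = N1*w1 / N2
w2 = 11*900 / 90
w2 = 9900 / 90
w2 = 110 RPM

110 RPM


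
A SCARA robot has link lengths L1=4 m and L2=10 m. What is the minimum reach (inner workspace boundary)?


Given: L1 = 4 m, L2 = 10 m
For a 2-link planar arm, min reach = |L1 - L2| (second link folded back)
Min reach = |4 - 10|
Min reach = 6 m

6 m


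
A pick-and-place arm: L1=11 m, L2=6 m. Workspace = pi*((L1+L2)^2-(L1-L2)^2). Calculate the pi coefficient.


Given: L1 = 11, L2 = 6
(L1+L2)^2 = (17)^2 = 289
(L1-L2)^2 = (5)^2 = 25
Difference = 289 - 25 = 264
This equals 4*L1*L2 = 4*11*6 = 264
Workspace area = 264*pi

264


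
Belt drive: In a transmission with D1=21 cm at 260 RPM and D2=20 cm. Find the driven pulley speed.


Given: D1 = 21 cm, w1 = 260 RPM, D2 = 20 cm
Using D1*w1 = D2*w2
w2 = D1*w1 / D2
w2 = 21*260 / 20
w2 = 5460 / 20
w2 = 273 RPM

273 RPM


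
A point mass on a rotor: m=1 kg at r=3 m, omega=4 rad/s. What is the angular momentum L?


Given: m = 1 kg, r = 3 m, omega = 4 rad/s
For a point mass: I = m*r^2
I = 1*3^2 = 1*9 = 9
L = I*omega = 9*4
L = 36 kg*m^2/s

36 kg*m^2/s


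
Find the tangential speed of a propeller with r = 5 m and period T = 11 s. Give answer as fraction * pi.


Given: radius r = 5 m, period T = 11 s
Using v = 2*pi*r / T
v = 2*pi*5 / 11
v = 10*pi / 11
v = 10/11*pi m/s

10/11*pi m/s


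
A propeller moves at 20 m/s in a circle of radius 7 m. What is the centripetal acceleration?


Given: v = 20 m/s, r = 7 m
Using a_c = v^2 / r
a_c = 20^2 / 7
a_c = 400 / 7
a_c = 400/7 m/s^2

400/7 m/s^2


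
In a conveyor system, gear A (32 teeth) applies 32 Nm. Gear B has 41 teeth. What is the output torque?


Given: N1 = 32, N2 = 41, T1 = 32 Nm
Using T2/T1 = N2/N1
T2 = T1 * N2 / N1
T2 = 32 * 41 / 32
T2 = 1312 / 32
T2 = 41 Nm

41 Nm


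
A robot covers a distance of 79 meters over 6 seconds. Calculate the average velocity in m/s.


Given: distance d = 79 m, time t = 6 s
Using v = d / t
v = 79 / 6
v = 79/6 m/s

79/6 m/s


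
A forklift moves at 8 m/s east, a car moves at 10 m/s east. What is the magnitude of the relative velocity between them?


Given: v_A = 8 m/s east, v_B = 10 m/s east
Both move in the same direction; relative speed = |v_A - v_B|
|8 - 10| = |-2|
= 2 m/s

2 m/s


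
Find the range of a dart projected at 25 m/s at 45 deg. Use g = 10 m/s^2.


Given: v0 = 25 m/s, theta = 45 deg, g = 10 m/s^2
sin(2*45) = sin(90) = 1
Using R = v0^2 * sin(2*theta) / g
R = 25^2 * 1 / 10
R = 625 / 10
R = 125/2 m

125/2 m


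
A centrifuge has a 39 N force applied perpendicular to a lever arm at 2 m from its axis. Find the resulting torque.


Given: F = 39 N, r = 2 m, angle = 90 deg (perpendicular)
Using tau = F * r * sin(90)
sin(90) = 1
tau = 39 * 2 * 1
tau = 78 Nm

78 Nm


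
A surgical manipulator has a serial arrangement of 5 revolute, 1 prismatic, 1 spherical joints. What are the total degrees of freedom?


Given: serial robot with 5 revolute, 1 prismatic, 1 spherical joints
DOF contribution per joint type: revolute=1, prismatic=1, spherical=3, fixed=0
DOF = 5*1 + 1*1 + 1*3
DOF = 9

9


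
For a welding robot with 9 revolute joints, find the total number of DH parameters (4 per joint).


Given: 9 joints, 4 DH parameters per joint (d, theta, a, alpha)
Total DH parameters = number_of_joints * 4
Total = 9 * 4
Total = 36

36


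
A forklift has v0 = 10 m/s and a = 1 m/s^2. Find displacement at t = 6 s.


Given: v0 = 10 m/s, a = 1 m/s^2, t = 6 s
Using s = v0*t + (1/2)*a*t^2
s = 10*6 + (1/2)*1*6^2
s = 60 + (1/2)*36
s = 60 + 18
s = 78

78 m


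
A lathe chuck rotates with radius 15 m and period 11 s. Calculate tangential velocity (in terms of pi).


Given: radius r = 15 m, period T = 11 s
Using v = 2*pi*r / T
v = 2*pi*15 / 11
v = 30*pi / 11
v = 30/11*pi m/s

30/11*pi m/s


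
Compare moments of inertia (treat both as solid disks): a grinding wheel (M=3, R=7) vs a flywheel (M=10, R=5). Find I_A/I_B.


Given: M1=3 kg, R1=7 m, M2=10 kg, R2=5 m
For a disk: I = (1/2)*M*R^2, so I_A/I_B = (M1*R1^2)/(M2*R2^2)
M1*R1^2 = 3*49 = 147
M2*R2^2 = 10*25 = 250
I_A/I_B = 147/250 = 147/250

147/250


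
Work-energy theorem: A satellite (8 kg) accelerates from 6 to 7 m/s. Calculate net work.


Given: m = 8 kg, v0 = 6 m/s, v = 7 m/s
Using W = (1/2)*m*(v^2 - v0^2)
v^2 = 7^2 = 49
v0^2 = 6^2 = 36
v^2 - v0^2 = 49 - 36 = 13
W = (1/2)*8*13 = 52 J

52 J


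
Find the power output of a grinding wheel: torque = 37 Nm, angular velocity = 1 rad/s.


Given: tau = 37 Nm, omega = 1 rad/s
Using P = tau * omega
P = 37 * 1
P = 37 W

37 W


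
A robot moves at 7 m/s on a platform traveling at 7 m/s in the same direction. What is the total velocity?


Given: object velocity = 7 m/s, platform velocity = 7 m/s (same direction)
Using classical velocity addition: v_total = v_object + v_platform
v_total = 7 + 7
v_total = 14 m/s

14 m/s


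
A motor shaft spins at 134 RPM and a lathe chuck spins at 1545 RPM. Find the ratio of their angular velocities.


Given: RPM_A = 134, RPM_B = 1545
omega = 2*pi*RPM/60, so omega_A/omega_B = RPM_A / RPM_B
omega_A/omega_B = 134 / 1545
omega_A/omega_B = 134/1545

134/1545


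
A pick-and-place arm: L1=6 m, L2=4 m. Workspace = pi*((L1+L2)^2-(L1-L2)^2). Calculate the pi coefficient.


Given: L1 = 6, L2 = 4
(L1+L2)^2 = (10)^2 = 100
(L1-L2)^2 = (2)^2 = 4
Difference = 100 - 4 = 96
This equals 4*L1*L2 = 4*6*4 = 96
Workspace area = 96*pi

96


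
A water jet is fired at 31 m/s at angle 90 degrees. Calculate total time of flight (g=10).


Given: v0 = 31 m/s, theta = 90 deg, g = 10 m/s^2
sin(90) = 1
Using T = 2*v0*sin(theta) / g
T = 2*31*1 / 10
T = 62 / 10
T = 31/5 s

31/5 s


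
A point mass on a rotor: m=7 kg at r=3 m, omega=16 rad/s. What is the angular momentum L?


Given: m = 7 kg, r = 3 m, omega = 16 rad/s
For a point mass: I = m*r^2
I = 7*3^2 = 7*9 = 63
L = I*omega = 63*16
L = 1008 kg*m^2/s

1008 kg*m^2/s


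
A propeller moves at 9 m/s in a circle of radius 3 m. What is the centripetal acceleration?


Given: v = 9 m/s, r = 3 m
Using a_c = v^2 / r
a_c = 9^2 / 3
a_c = 81 / 3
a_c = 27 m/s^2

27 m/s^2


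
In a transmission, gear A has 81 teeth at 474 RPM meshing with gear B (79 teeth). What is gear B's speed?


Given: N1 = 81 teeth, w1 = 474 RPM, N2 = 79 teeth
Using N1*w1 = N2*w2
w2 = N1*w1 / N2
w2 = 81*474 / 79
w2 = 38394 / 79
w2 = 486 RPM

486 RPM


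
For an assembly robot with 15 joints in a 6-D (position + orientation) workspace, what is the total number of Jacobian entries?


Given: task space dimension = 6, joints = 15
Jacobian is a 6 x 15 matrix
Total entries = rows * columns
Total = 6 * 15
Total = 90

90


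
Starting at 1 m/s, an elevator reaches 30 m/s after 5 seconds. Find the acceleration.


Given: initial velocity v0 = 1 m/s, final velocity v = 30 m/s, time t = 5 s
Using a = (v - v0) / t
a = (30 - 1) / 5
a = 29 / 5
a = 29/5 m/s^2

29/5 m/s^2


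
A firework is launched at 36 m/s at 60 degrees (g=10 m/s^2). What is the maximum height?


Given: v0 = 36 m/s, theta = 60 deg, g = 10 m/s^2
sin^2(60) = 3/4
Using H = v0^2 * sin^2(theta) / (2*g)
H = 36^2 * 3/4 / (2*10)
H = 1296 * 3/4 / 20
H = 972 / 20
H = 243/5 m

243/5 m


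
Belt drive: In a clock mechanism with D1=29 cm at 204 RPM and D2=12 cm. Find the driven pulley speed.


Given: D1 = 29 cm, w1 = 204 RPM, D2 = 12 cm
Using D1*w1 = D2*w2
w2 = D1*w1 / D2
w2 = 29*204 / 12
w2 = 5916 / 12
w2 = 493 RPM

493 RPM


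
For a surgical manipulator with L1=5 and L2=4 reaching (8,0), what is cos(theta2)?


Given: L1 = 5, L2 = 4, target (x, y) = (8, 0)
Using cos(theta2) = (x^2 + y^2 - L1^2 - L2^2) / (2*L1*L2)
x^2 + y^2 = 8^2 + 0 = 64
L1^2 + L2^2 = 25 + 16 = 41
Numerator = 64 - 41 = 23
Denominator = 2*5*4 = 40
cos(theta2) = 23/40 = 23/40

23/40


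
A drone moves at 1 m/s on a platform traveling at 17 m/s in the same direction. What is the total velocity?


Given: object velocity = 1 m/s, platform velocity = 17 m/s (same direction)
Using classical velocity addition: v_total = v_object + v_platform
v_total = 1 + 17
v_total = 18 m/s

18 m/s


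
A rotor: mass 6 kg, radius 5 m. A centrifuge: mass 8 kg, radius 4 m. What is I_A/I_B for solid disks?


Given: M1=6 kg, R1=5 m, M2=8 kg, R2=4 m
For a disk: I = (1/2)*M*R^2, so I_A/I_B = (M1*R1^2)/(M2*R2^2)
M1*R1^2 = 6*25 = 150
M2*R2^2 = 8*16 = 128
I_A/I_B = 150/128 = 75/64

75/64


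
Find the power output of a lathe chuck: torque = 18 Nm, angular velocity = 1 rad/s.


Given: tau = 18 Nm, omega = 1 rad/s
Using P = tau * omega
P = 18 * 1
P = 18 W

18 W


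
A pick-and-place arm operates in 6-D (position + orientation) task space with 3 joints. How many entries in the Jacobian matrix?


Given: task space dimension = 6, joints = 3
Jacobian is a 6 x 3 matrix
Total entries = rows * columns
Total = 6 * 3
Total = 18

18


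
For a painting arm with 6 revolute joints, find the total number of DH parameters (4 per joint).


Given: 6 joints, 4 DH parameters per joint (d, theta, a, alpha)
Total DH parameters = number_of_joints * 4
Total = 6 * 4
Total = 24

24


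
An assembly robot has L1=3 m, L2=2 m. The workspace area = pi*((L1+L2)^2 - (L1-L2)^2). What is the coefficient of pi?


Given: L1 = 3, L2 = 2
(L1+L2)^2 = (5)^2 = 25
(L1-L2)^2 = (1)^2 = 1
Difference = 25 - 1 = 24
This equals 4*L1*L2 = 4*3*2 = 24
Workspace area = 24*pi

24


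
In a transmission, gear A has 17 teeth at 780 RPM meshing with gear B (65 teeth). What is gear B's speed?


Given: N1 = 17 teeth, w1 = 780 RPM, N2 = 65 teeth
Using N1*w1 = N2*w2
w2 = N1*w1 / N2
w2 = 17*780 / 65
w2 = 13260 / 65
w2 = 204 RPM

204 RPM


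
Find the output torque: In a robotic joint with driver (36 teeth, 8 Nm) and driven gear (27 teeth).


Given: N1 = 36, N2 = 27, T1 = 8 Nm
Using T2/T1 = N2/N1
T2 = T1 * N2 / N1
T2 = 8 * 27 / 36
T2 = 216 / 36
T2 = 6 Nm

6 Nm


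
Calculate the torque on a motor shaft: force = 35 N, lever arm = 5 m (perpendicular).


Given: F = 35 N, r = 5 m, angle = 90 deg (perpendicular)
Using tau = F * r * sin(90)
sin(90) = 1
tau = 35 * 5 * 1
tau = 175 Nm

175 Nm


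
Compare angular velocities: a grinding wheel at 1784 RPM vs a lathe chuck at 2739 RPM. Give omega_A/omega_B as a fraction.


Given: RPM_A = 1784, RPM_B = 2739
omega = 2*pi*RPM/60, so omega_A/omega_B = RPM_A / RPM_B
omega_A/omega_B = 1784 / 2739
omega_A/omega_B = 1784/2739

1784/2739


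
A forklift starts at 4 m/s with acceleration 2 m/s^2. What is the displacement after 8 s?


Given: v0 = 4 m/s, a = 2 m/s^2, t = 8 s
Using s = v0*t + (1/2)*a*t^2
s = 4*8 + (1/2)*2*8^2
s = 32 + (1/2)*128
s = 32 + 64
s = 96

96 m


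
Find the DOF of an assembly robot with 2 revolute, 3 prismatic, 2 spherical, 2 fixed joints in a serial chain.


Given: serial robot with 2 revolute, 3 prismatic, 2 spherical, 2 fixed joints
DOF contribution per joint type: revolute=1, prismatic=1, spherical=3, fixed=0
DOF = 2*1 + 3*1 + 2*3 + 2*0
DOF = 11

11


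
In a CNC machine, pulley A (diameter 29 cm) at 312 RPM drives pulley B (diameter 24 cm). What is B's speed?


Given: D1 = 29 cm, w1 = 312 RPM, D2 = 24 cm
Using D1*w1 = D2*w2
w2 = D1*w1 / D2
w2 = 29*312 / 24
w2 = 9048 / 24
w2 = 377 RPM

377 RPM


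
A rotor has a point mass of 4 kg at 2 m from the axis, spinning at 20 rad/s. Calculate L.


Given: m = 4 kg, r = 2 m, omega = 20 rad/s
For a point mass: I = m*r^2
I = 4*2^2 = 4*4 = 16
L = I*omega = 16*20
L = 320 kg*m^2/s

320 kg*m^2/s


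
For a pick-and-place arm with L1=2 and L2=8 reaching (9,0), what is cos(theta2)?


Given: L1 = 2, L2 = 8, target (x, y) = (9, 0)
Using cos(theta2) = (x^2 + y^2 - L1^2 - L2^2) / (2*L1*L2)
x^2 + y^2 = 9^2 + 0 = 81
L1^2 + L2^2 = 4 + 64 = 68
Numerator = 81 - 68 = 13
Denominator = 2*2*8 = 32
cos(theta2) = 13/32 = 13/32

13/32


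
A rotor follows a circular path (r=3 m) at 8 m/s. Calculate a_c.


Given: v = 8 m/s, r = 3 m
Using a_c = v^2 / r
a_c = 8^2 / 3
a_c = 64 / 3
a_c = 64/3 m/s^2

64/3 m/s^2


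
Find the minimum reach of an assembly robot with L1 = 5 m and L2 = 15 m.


Given: L1 = 5 m, L2 = 15 m
For a 2-link planar arm, min reach = |L1 - L2| (second link folded back)
Min reach = |5 - 15|
Min reach = 10 m

10 m


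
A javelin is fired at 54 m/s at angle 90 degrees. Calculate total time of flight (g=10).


Given: v0 = 54 m/s, theta = 90 deg, g = 10 m/s^2
sin(90) = 1
Using T = 2*v0*sin(theta) / g
T = 2*54*1 / 10
T = 108 / 10
T = 54/5 s

54/5 s


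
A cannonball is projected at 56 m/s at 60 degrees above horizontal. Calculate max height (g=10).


Given: v0 = 56 m/s, theta = 60 deg, g = 10 m/s^2
sin^2(60) = 3/4
Using H = v0^2 * sin^2(theta) / (2*g)
H = 56^2 * 3/4 / (2*10)
H = 3136 * 3/4 / 20
H = 2352 / 20
H = 588/5 m

588/5 m


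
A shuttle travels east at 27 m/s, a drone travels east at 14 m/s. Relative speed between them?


Given: v_A = 27 m/s east, v_B = 14 m/s east
Both move in the same direction; relative speed = |v_A - v_B|
|27 - 14| = |13|
= 13 m/s

13 m/s


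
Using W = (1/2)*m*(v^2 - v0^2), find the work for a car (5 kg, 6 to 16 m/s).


Given: m = 5 kg, v0 = 6 m/s, v = 16 m/s
Using W = (1/2)*m*(v^2 - v0^2)
v^2 = 16^2 = 256
v0^2 = 6^2 = 36
v^2 - v0^2 = 256 - 36 = 220
W = (1/2)*5*220 = 550 J

550 J


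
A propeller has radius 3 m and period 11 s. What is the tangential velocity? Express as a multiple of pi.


Given: radius r = 3 m, period T = 11 s
Using v = 2*pi*r / T
v = 2*pi*3 / 11
v = 6*pi / 11
v = 6/11*pi m/s

6/11*pi m/s


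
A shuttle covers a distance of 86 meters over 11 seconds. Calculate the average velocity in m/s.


Given: distance d = 86 m, time t = 11 s
Using v = d / t
v = 86 / 11
v = 86/11 m/s

86/11 m/s


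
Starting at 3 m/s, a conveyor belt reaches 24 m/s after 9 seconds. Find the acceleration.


Given: initial velocity v0 = 3 m/s, final velocity v = 24 m/s, time t = 9 s
Using a = (v - v0) / t
a = (24 - 3) / 9
a = 21 / 9
a = 7/3 m/s^2

7/3 m/s^2


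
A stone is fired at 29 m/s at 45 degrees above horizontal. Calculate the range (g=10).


Given: v0 = 29 m/s, theta = 45 deg, g = 10 m/s^2
sin(2*45) = sin(90) = 1
Using R = v0^2 * sin(2*theta) / g
R = 29^2 * 1 / 10
R = 841 / 10
R = 841/10 m

841/10 m


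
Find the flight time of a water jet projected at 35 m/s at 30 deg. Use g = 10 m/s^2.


Given: v0 = 35 m/s, theta = 30 deg, g = 10 m/s^2
sin(30) = 1/2
Using T = 2*v0*sin(theta) / g
T = 2*35*1/2 / 10
T = 35 / 10
T = 7/2 s

7/2 s


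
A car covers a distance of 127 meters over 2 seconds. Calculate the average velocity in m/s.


Given: distance d = 127 m, time t = 2 s
Using v = d / t
v = 127 / 2
v = 127/2 m/s

127/2 m/s


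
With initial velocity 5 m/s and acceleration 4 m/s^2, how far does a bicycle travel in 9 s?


Given: v0 = 5 m/s, a = 4 m/s^2, t = 9 s
Using s = v0*t + (1/2)*a*t^2
s = 5*9 + (1/2)*4*9^2
s = 45 + (1/2)*324
s = 45 + 162
s = 207

207 m
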